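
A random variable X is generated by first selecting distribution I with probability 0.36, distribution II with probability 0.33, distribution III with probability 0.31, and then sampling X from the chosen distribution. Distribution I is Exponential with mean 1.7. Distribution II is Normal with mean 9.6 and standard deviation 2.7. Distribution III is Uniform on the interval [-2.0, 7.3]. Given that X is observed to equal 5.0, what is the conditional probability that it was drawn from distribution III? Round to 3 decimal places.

Likelihoods f(5.0 | ·): I: 0.0310609; II: 0.0346141; III: 0.107527.
Posterior ∝ prior × likelihood. Numerator for III: 0.31·0.107527 = 0.0333333.
Normalizing constant: 0.36·0.0310609 + 0.33·0.0346141 + 0.31·0.107527 = 0.0559379.
P(III | observation) = 0.0333333 / 0.0559379 = 0.595899.

0.596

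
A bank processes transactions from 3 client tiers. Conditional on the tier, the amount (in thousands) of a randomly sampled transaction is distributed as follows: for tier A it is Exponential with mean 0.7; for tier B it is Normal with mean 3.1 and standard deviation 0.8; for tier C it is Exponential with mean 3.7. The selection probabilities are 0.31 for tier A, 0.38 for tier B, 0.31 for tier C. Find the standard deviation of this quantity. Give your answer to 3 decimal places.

2.495

Per component, A: μ=0.7, E[X²]=0.98; B: μ=3.1, E[X²]=10.25; C: μ=3.7, E[X²]=27.38.
E[X] = 0.31·0.7 + 0.38·3.1 + 0.31·3.7 = 2.542.
E[X²] = 0.31·0.98 + 0.38·10.25 + 0.31·27.38 = 12.6866.
Var(X) = E[X²] − (E[X])² = 12.6866 − 6.46176 = 6.22484.
SD(X) = √6.22484 = 2.49496.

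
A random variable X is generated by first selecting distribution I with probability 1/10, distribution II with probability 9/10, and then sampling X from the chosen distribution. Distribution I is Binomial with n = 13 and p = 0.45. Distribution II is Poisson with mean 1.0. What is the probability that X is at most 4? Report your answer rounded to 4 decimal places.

0.9195

Conditional on each component, P(X ≤ 4): I: 0.227948; II: 0.99634.
By total probability, P(X ≤ 4) = 0.1·0.227948 + 0.9·0.99634 = 0.919501.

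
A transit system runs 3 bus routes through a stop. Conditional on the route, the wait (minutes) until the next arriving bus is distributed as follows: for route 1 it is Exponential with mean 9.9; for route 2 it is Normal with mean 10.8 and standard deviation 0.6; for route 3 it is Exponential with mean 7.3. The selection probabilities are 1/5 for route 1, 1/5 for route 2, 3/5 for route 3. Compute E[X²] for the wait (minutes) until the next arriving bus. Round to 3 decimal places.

126.552

For each component E[X²] = Var + (mean)², giving 1: 196.02; 2: 117; 3: 106.58.
Overall E[X²] = 0.2·196.02 + 0.2·117 + 0.6·106.58 = 126.552.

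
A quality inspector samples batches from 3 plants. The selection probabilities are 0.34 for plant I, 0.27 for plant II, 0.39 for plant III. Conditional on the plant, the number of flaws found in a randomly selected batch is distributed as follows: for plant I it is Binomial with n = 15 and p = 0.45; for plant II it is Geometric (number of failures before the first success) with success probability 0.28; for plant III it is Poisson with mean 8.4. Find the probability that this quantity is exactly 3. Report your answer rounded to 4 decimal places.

0.0477

Conditional on each plant, P(X = 3): I: 0.0317688; II: 0.104509; III: 0.0222133.
By total probability, P(X = 3) = 0.34·0.0317688 + 0.27·0.104509 + 0.39·0.0222133 = 0.0476821.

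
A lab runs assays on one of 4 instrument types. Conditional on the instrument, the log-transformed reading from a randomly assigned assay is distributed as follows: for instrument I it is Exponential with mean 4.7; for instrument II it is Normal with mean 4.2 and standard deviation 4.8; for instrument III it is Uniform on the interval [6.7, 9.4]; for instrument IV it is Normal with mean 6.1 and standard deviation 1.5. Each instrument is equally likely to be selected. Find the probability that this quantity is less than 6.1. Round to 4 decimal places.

Conditional on each instrument, P(X < 6.1): I: 0.726888; II: 0.653886; III: 0; IV: 0.5.
By total probability, P(X < 6.1) = 0.25·0.726888 + 0.25·0.653886 + 0.25·0 + 0.25·0.5 = 0.470193.

0.4702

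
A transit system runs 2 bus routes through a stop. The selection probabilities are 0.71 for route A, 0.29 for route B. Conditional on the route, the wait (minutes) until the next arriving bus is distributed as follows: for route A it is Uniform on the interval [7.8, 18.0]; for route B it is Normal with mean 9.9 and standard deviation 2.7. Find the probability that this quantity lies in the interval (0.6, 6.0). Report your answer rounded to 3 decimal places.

0.021

Conditional on each route, P(0.6 < X < 6.0): A: 0; B: 0.0740209.
By total probability, P(0.6 < X < 6.0) = 0.71·0 + 0.29·0.0740209 = 0.0214661.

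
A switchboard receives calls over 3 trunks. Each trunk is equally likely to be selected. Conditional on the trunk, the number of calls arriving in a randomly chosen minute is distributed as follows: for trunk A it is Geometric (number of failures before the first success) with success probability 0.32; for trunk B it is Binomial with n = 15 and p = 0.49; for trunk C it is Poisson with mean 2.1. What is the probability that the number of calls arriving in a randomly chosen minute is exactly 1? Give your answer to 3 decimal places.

Conditional on each trunk, P(X = 1): A: 0.2176; B: 0.000591929; C: 0.257158.
By total probability, P(X = 1) = 0.333333·0.2176 + 0.333333·0.000591929 + 0.333333·0.257158 = 0.15845.

0.158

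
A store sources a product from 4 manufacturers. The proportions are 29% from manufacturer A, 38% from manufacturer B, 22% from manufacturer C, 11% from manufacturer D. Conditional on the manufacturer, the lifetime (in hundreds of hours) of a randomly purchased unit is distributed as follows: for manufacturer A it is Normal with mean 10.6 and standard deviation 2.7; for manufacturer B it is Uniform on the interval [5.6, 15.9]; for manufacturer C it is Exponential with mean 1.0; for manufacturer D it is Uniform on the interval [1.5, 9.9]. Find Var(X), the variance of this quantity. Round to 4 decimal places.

22.5364

Per component, A: μ=10.6, E[X²]=119.65; B: μ=10.75, E[X²]=124.403; C: μ=1, E[X²]=2; D: μ=5.7, E[X²]=38.37.
E[X] = 0.29·10.6 + 0.38·10.75 + 0.22·1 + 0.11·5.7 = 8.006.
E[X²] = 0.29·119.65 + 0.38·124.403 + 0.22·2 + 0.11·38.37 = 86.6325.
Var(X) = E[X²] − (E[X])² = 86.6325 − 64.096 = 22.5364.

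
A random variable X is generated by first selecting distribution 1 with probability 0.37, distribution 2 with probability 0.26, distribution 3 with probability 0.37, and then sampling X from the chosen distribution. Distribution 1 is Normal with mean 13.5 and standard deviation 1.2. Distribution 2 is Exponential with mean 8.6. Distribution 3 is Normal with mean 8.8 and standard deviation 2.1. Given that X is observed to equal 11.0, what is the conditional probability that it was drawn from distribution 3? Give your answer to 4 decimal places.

0.6439

Likelihoods f(11.0 | ·): 1: 0.0379533; 2: 0.03236; 3: 0.109741.
Posterior ∝ prior × likelihood. Numerator for 3: 0.37·0.109741 = 0.0406043.
Normalizing constant: 0.37·0.0379533 + 0.26·0.03236 + 0.37·0.109741 = 0.0630606.
P(3 | observation) = 0.0406043 / 0.0630606 = 0.643893.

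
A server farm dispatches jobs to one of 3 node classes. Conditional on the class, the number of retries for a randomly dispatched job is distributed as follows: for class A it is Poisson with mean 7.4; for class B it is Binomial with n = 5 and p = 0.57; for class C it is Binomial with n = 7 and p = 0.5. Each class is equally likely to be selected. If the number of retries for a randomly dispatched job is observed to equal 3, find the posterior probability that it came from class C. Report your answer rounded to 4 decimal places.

Likelihoods P(X=3 | ·): A: 0.0412824; B: 0.342422; C: 0.273438.
Posterior ∝ prior × likelihood. Numerator for C: 0.333333·0.273438 = 0.0911458.
Normalizing constant: 0.333333·0.0412824 + 0.333333·0.342422 + 0.333333·0.273438 = 0.219047.
P(C | observation) = 0.0911458 / 0.219047 = 0.416101.

0.4161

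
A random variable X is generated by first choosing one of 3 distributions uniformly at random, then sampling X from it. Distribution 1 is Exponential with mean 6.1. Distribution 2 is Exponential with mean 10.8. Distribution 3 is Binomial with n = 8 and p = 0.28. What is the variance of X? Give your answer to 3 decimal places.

64.072

Per component, 1: μ=6.1, E[X²]=74.42; 2: μ=10.8, E[X²]=233.28; 3: μ=2.24, E[X²]=6.6304.
E[X] = 0.333333·6.1 + 0.333333·10.8 + 0.333333·2.24 = 6.38.
E[X²] = 0.333333·74.42 + 0.333333·233.28 + 0.333333·6.6304 = 104.777.
Var(X) = E[X²] − (E[X])² = 104.777 − 40.7044 = 64.0724.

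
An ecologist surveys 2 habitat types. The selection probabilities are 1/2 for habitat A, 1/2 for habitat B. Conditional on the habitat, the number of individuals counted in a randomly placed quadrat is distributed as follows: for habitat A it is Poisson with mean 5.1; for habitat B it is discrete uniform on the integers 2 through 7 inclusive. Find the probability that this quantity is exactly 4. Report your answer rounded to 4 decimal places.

Conditional on each habitat, P(X = 4): A: 0.171857; B: 0.166667.
By total probability, P(X = 4) = 0.5·0.171857 + 0.5·0.166667 = 0.169262.

0.1693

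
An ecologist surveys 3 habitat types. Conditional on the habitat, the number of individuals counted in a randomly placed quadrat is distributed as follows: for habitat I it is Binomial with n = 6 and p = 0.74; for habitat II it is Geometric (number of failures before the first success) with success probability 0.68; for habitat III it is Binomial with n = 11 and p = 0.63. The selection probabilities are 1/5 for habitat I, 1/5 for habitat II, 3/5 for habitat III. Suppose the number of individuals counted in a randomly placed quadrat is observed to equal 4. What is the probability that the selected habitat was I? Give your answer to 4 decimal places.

0.6621

Likelihoods P(X=4 | ·): I: 0.304064; II: 0.00713032; III: 0.0493501.
Posterior ∝ prior × likelihood. Numerator for I: 0.2·0.304064 = 0.0608128.
Normalizing constant: 0.2·0.304064 + 0.2·0.00713032 + 0.6·0.0493501 = 0.0918489.
P(I | observation) = 0.0608128 / 0.0918489 = 0.662096.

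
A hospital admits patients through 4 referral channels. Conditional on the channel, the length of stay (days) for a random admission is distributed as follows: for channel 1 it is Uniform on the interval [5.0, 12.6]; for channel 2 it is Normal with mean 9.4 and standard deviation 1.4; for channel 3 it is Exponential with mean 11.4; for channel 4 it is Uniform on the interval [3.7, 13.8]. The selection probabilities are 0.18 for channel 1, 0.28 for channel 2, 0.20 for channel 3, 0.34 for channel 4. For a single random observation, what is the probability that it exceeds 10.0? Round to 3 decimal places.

0.366

Conditional on each channel, P(X > 10.0): 1: 0.342105; 2: 0.334118; 3: 0.415949; 4: 0.376238.
By total probability, P(X > 10.0) = 0.18·0.342105 + 0.28·0.334118 + 0.2·0.415949 + 0.34·0.376238 = 0.366242.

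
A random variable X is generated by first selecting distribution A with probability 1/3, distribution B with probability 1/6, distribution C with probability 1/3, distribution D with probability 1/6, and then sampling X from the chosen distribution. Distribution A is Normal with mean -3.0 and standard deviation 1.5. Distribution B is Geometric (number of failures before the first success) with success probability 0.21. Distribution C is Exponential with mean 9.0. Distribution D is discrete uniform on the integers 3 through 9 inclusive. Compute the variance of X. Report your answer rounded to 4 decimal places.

Per component, A: μ=-3, E[X²]=11.25; B: μ=3.7619, E[X²]=32.0658; C: μ=9, E[X²]=162; D: μ=6, E[X²]=40.
E[X] = 0.333333·-3 + 0.166667·3.7619 + 0.333333·9 + 0.166667·6 = 3.62698.
E[X²] = 0.333333·11.25 + 0.166667·32.0658 + 0.333333·162 + 0.166667·40 = 69.761.
Var(X) = E[X²] − (E[X])² = 69.761 − 13.155 = 56.6059.

56.6059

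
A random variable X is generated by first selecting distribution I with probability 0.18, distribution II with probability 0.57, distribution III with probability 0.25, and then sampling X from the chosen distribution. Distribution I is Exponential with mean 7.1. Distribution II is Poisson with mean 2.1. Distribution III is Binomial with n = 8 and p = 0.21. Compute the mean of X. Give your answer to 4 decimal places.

2.8950

Component means — I: 7.1; II: 2.1; III: 1.68.
E[X] = 0.18·7.1 + 0.57·2.1 + 0.25·1.68 = 2.895.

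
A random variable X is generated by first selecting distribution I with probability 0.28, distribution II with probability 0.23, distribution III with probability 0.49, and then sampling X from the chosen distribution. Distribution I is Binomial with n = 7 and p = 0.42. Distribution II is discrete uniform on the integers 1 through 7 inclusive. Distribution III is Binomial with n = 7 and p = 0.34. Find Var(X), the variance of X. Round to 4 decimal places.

Per component, I: μ=2.94, E[X²]=10.3488; II: μ=4, E[X²]=20; III: μ=2.38, E[X²]=7.2352.
E[X] = 0.28·2.94 + 0.23·4 + 0.49·2.38 = 2.9094.
E[X²] = 0.28·10.3488 + 0.23·20 + 0.49·7.2352 = 11.0429.
Var(X) = E[X²] − (E[X])² = 11.0429 − 8.46461 = 2.5783.

2.5783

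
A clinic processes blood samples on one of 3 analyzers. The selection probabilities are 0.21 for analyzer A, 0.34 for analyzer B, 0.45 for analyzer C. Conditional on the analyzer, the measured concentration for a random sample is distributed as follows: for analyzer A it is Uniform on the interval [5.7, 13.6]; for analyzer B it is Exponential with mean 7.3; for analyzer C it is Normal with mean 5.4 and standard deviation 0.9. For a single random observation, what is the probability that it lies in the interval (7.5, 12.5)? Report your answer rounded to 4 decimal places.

Conditional on each analyzer, P(7.5 < X < 12.5): A: 0.632911; B: 0.177492; C: 0.00981533.
By total probability, P(7.5 < X < 12.5) = 0.21·0.632911 + 0.34·0.177492 + 0.45·0.00981533 = 0.197676.

0.1977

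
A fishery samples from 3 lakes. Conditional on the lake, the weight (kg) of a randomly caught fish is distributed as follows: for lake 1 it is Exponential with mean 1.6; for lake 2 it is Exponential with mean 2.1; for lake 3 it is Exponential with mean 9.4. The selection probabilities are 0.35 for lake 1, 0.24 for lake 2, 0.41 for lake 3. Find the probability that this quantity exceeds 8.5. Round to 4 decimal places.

Conditional on each lake, P(X > 8.5): 1: 0.00492959; 2: 0.0174639; 3: 0.404843.
By total probability, P(X > 8.5) = 0.35·0.00492959 + 0.24·0.0174639 + 0.41·0.404843 = 0.171902.

0.1719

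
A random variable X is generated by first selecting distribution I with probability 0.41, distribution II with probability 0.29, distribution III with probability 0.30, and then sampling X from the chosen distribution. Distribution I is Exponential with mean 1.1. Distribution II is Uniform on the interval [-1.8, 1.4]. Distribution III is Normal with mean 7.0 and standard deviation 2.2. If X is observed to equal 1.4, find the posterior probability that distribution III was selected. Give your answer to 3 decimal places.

0.011

Likelihoods f(1.4 | ·): I: 0.254606; II: 0.3125; III: 0.00710423.
Posterior ∝ prior × likelihood. Numerator for III: 0.3·0.00710423 = 0.00213127.
Normalizing constant: 0.41·0.254606 + 0.29·0.3125 + 0.3·0.00710423 = 0.197145.
P(III | observation) = 0.00213127 / 0.197145 = 0.0108107.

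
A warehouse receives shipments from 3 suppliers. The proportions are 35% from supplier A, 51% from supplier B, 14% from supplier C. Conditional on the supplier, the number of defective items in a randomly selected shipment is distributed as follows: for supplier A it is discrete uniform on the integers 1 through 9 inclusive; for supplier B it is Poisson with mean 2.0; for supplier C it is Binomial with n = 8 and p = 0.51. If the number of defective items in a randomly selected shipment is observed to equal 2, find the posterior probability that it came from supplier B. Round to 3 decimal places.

Likelihoods P(X=2 | ·): A: 0.111111; B: 0.270671; C: 0.100803.
Posterior ∝ prior × likelihood. Numerator for B: 0.51·0.270671 = 0.138042.
Normalizing constant: 0.35·0.111111 + 0.51·0.270671 + 0.14·0.100803 = 0.191043.
P(B | observation) = 0.138042 / 0.191043 = 0.722569.

0.723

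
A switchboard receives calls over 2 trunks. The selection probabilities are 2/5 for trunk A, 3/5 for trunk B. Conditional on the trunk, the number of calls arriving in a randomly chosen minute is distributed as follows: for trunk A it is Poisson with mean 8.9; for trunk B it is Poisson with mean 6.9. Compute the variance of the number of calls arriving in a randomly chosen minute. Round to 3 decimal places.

Per component, A: μ=8.9, E[X²]=88.11; B: μ=6.9, E[X²]=54.51.
E[X] = 0.4·8.9 + 0.6·6.9 = 7.7.
E[X²] = 0.4·88.11 + 0.6·54.51 = 67.95.
Var(X) = E[X²] − (E[X])² = 67.95 − 59.29 = 8.66.

8.660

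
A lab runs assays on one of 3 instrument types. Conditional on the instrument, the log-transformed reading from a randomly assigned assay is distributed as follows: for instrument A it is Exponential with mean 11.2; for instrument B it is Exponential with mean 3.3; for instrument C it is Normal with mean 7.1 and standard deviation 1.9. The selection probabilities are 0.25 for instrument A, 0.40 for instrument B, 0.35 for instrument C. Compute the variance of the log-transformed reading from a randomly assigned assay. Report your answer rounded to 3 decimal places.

Per component, A: μ=11.2, E[X²]=250.88; B: μ=3.3, E[X²]=21.78; C: μ=7.1, E[X²]=54.02.
E[X] = 0.25·11.2 + 0.4·3.3 + 0.35·7.1 = 6.605.
E[X²] = 0.25·250.88 + 0.4·21.78 + 0.35·54.02 = 90.339.
Var(X) = E[X²] − (E[X])² = 90.339 − 43.626 = 46.713.

46.713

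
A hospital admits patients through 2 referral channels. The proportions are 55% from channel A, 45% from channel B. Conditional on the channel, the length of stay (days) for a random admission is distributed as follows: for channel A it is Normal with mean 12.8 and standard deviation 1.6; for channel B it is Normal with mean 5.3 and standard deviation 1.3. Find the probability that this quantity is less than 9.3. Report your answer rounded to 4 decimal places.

0.4574

Conditional on each channel, P(X < 9.3): A: 0.014353; B: 0.998954.
By total probability, P(X < 9.3) = 0.55·0.014353 + 0.45·0.998954 = 0.457424.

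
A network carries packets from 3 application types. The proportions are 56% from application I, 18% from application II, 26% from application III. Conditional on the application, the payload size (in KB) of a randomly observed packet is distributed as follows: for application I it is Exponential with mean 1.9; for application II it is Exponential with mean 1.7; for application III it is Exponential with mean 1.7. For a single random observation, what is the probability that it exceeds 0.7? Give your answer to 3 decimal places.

Conditional on each application, P(X > 0.7): I: 0.691826; II: 0.66248; III: 0.66248.
By total probability, P(X > 0.7) = 0.56·0.691826 + 0.18·0.66248 + 0.26·0.66248 = 0.678914.

0.679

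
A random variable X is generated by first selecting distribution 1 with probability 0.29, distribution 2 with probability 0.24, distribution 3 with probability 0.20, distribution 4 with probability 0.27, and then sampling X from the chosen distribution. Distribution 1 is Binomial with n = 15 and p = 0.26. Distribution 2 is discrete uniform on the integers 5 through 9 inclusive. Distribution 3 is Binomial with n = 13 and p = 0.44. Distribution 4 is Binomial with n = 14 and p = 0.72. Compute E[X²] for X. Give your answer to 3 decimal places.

For each component E[X²] = Var + (mean)², giving 1: 18.096; 2: 51; 3: 35.9216; 4: 104.429.
Overall E[X²] = 0.29·18.096 + 0.24·51 + 0.2·35.9216 + 0.27·104.429 = 52.8679.

52.868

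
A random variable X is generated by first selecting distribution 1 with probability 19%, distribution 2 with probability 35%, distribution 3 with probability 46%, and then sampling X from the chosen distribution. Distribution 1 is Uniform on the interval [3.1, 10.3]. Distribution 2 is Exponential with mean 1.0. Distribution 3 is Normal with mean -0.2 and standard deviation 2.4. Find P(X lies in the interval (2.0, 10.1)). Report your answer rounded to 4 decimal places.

Conditional on each component, P(2.0 < X < 10.1): 1: 0.972222; 2: 0.135294; 3: 0.17965.
By total probability, P(2.0 < X < 10.1) = 0.19·0.972222 + 0.35·0.135294 + 0.46·0.17965 = 0.314714.

0.3147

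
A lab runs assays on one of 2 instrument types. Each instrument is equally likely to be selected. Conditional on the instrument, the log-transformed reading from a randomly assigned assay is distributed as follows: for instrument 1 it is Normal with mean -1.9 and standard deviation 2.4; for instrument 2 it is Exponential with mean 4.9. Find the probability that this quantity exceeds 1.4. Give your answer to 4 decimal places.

Conditional on each instrument, P(X > 1.4): 1: 0.0845657; 2: 0.751477.
By total probability, P(X > 1.4) = 0.5·0.0845657 + 0.5·0.751477 = 0.418022.

0.4180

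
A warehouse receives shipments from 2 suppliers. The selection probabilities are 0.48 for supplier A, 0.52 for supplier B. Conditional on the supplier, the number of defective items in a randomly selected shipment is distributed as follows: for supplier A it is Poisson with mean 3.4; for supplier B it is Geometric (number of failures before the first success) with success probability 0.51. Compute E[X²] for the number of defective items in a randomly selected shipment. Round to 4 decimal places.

For each component E[X²] = Var + (mean)², giving A: 14.96; B: 2.807.
Overall E[X²] = 0.48·14.96 + 0.52·2.807 = 8.64044.

8.6404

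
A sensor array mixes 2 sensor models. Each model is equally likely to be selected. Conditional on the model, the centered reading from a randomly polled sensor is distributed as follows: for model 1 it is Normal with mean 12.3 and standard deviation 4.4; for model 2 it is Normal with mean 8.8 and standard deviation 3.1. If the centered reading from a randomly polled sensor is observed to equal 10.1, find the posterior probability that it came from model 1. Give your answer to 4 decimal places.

0.4044

Likelihoods f(10.1 | ·): 1: 0.0800148; 2: 0.117859.
Posterior ∝ prior × likelihood. Numerator for 1: 0.5·0.0800148 = 0.0400074.
Normalizing constant: 0.5·0.0800148 + 0.5·0.117859 = 0.0989367.
P(1 | observation) = 0.0400074 / 0.0989367 = 0.404374.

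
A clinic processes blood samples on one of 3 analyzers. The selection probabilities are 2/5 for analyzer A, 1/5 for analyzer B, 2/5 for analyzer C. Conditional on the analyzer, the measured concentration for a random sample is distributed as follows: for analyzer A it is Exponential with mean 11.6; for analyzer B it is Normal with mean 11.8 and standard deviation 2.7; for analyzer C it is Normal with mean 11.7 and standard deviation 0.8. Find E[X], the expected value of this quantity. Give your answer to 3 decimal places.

11.680

Component means — A: 11.6; B: 11.8; C: 11.7.
E[X] = 0.4·11.6 + 0.2·11.8 + 0.4·11.7 = 11.68.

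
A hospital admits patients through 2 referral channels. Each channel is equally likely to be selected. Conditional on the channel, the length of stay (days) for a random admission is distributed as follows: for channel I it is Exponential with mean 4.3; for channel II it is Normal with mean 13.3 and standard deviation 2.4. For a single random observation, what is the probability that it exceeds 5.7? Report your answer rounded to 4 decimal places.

0.6324

Conditional on each channel, P(X > 5.7): I: 0.265648; II: 0.999229.
By total probability, P(X > 5.7) = 0.5·0.265648 + 0.5·0.999229 = 0.632439.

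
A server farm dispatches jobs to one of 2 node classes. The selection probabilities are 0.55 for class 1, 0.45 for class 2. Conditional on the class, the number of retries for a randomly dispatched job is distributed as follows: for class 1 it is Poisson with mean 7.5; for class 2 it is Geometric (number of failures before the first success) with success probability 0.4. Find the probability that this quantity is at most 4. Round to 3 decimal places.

0.488

Conditional on each class, P(X ≤ 4): 1: 0.132062; 2: 0.92224.
By total probability, P(X ≤ 4) = 0.55·0.132062 + 0.45·0.92224 = 0.487642.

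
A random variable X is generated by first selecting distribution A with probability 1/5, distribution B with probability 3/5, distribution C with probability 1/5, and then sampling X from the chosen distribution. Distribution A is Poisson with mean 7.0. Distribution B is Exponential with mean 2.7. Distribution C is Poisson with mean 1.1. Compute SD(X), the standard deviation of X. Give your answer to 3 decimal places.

3.148

Per component, A: μ=7, E[X²]=56; B: μ=2.7, E[X²]=14.58; C: μ=1.1, E[X²]=2.31.
E[X] = 0.2·7 + 0.6·2.7 + 0.2·1.1 = 3.24.
E[X²] = 0.2·56 + 0.6·14.58 + 0.2·2.31 = 20.41.
Var(X) = E[X²] − (E[X])² = 20.41 − 10.4976 = 9.9124.
SD(X) = √9.9124 = 3.1484.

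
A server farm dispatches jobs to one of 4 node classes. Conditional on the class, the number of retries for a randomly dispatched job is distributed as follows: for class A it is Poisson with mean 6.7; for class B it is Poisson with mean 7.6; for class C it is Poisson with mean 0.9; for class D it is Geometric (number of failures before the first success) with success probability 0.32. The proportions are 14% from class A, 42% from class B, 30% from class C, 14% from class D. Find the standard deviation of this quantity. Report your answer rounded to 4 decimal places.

3.8317

Per component, A: μ=6.7, E[X²]=51.59; B: μ=7.6, E[X²]=65.36; C: μ=0.9, E[X²]=1.71; D: μ=2.125, E[X²]=11.1562.
E[X] = 0.14·6.7 + 0.42·7.6 + 0.3·0.9 + 0.14·2.125 = 4.6975.
E[X²] = 0.14·51.59 + 0.42·65.36 + 0.3·1.71 + 0.14·11.1562 = 36.7487.
Var(X) = E[X²] − (E[X])² = 36.7487 − 22.0665 = 14.6822.
SD(X) = √14.6822 = 3.83173.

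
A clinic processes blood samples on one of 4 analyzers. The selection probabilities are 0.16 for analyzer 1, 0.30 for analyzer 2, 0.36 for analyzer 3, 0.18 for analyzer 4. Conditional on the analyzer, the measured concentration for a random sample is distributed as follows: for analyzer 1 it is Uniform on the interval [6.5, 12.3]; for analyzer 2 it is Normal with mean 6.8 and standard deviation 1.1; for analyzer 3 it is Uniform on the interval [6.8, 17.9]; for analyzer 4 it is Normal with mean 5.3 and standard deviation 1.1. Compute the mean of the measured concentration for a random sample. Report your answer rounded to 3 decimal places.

8.944

Component means — 1: 9.4; 2: 6.8; 3: 12.35; 4: 5.3.
E[X] = 0.16·9.4 + 0.3·6.8 + 0.36·12.35 + 0.18·5.3 = 8.944.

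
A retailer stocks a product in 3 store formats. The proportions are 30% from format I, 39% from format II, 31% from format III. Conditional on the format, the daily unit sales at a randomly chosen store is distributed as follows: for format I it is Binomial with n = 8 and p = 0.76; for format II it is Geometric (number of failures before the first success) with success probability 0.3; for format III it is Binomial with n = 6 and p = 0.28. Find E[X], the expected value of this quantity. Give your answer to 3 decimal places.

Component means — I: 6.08; II: 2.33333; III: 1.68.
E[X] = 0.3·6.08 + 0.39·2.33333 + 0.31·1.68 = 3.2548.

3.255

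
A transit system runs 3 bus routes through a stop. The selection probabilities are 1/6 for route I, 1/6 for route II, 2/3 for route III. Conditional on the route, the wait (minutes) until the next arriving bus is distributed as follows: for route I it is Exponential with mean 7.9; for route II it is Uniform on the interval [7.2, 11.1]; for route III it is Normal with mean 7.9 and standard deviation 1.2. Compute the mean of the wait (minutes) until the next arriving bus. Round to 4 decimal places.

8.1083

Component means — I: 7.9; II: 9.15; III: 7.9.
E[X] = 0.166667·7.9 + 0.166667·9.15 + 0.666667·7.9 = 8.10833.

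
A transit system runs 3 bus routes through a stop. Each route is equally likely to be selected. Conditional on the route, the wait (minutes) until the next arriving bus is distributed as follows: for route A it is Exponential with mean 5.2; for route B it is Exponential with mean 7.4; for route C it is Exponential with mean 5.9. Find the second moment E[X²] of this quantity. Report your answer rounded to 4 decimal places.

For each component E[X²] = Var + (mean)², giving A: 54.08; B: 109.52; C: 69.62.
Overall E[X²] = 0.333333·54.08 + 0.333333·109.52 + 0.333333·69.62 = 77.74.

77.7400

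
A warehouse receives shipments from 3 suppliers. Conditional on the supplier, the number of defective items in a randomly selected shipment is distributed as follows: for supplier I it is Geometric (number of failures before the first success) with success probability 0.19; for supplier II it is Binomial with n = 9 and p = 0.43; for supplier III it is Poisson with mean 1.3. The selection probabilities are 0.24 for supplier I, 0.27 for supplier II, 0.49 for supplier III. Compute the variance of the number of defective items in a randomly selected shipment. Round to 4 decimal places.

8.5340

Per component, I: μ=4.26316, E[X²]=40.6122; II: μ=3.87, E[X²]=17.1828; III: μ=1.3, E[X²]=2.99.
E[X] = 0.24·4.26316 + 0.27·3.87 + 0.49·1.3 = 2.70506.
E[X²] = 0.24·40.6122 + 0.27·17.1828 + 0.49·2.99 = 15.8514.
Var(X) = E[X²] − (E[X])² = 15.8514 − 7.31734 = 8.53404.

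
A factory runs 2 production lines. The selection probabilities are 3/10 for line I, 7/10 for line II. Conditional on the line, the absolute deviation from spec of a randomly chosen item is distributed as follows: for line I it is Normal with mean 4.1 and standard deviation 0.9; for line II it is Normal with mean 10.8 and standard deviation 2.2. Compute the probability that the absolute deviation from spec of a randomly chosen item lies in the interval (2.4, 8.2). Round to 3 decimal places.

Conditional on each line, P(2.4 < X < 8.2): I: 0.970544; II: 0.118572.
By total probability, P(2.4 < X < 8.2) = 0.3·0.970544 + 0.7·0.118572 = 0.374163.

0.374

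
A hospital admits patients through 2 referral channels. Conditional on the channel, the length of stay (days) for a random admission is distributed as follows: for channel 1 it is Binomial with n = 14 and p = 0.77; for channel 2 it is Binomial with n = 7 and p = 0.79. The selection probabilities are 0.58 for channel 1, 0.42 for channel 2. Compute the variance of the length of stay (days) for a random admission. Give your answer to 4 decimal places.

8.6400

Per component, 1: μ=10.78, E[X²]=118.688; 2: μ=5.53, E[X²]=31.7422.
E[X] = 0.58·10.78 + 0.42·5.53 = 8.575.
E[X²] = 0.58·118.688 + 0.42·31.7422 = 82.1706.
Var(X) = E[X²] − (E[X])² = 82.1706 − 73.5306 = 8.64002.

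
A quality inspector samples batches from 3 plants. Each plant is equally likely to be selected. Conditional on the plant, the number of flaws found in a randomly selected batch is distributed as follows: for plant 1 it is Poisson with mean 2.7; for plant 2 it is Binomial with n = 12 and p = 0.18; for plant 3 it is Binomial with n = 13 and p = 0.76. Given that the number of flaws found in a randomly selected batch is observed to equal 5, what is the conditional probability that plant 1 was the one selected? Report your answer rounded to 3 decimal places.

0.663

Likelihoods P(X=5 | ·): 1: 0.0803605; 2: 0.0373065; 3: 0.003592.
Posterior ∝ prior × likelihood. Numerator for 1: 0.333333·0.0803605 = 0.0267868.
Normalizing constant: 0.333333·0.0803605 + 0.333333·0.0373065 + 0.333333·0.003592 = 0.0404197.
P(1 | observation) = 0.0267868 / 0.0404197 = 0.662718.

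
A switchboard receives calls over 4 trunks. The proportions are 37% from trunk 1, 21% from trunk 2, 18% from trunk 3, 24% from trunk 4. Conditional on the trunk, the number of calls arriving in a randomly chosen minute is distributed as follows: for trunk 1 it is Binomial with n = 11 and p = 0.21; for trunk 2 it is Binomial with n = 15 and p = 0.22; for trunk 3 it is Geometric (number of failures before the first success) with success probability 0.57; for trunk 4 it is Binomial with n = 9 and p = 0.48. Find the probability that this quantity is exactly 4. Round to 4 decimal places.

Conditional on each trunk, P(X = 4): 1: 0.123248; 2: 0.207905; 3: 0.0194872; 4: 0.254303.
By total probability, P(X = 4) = 0.37·0.123248 + 0.21·0.207905 + 0.18·0.0194872 + 0.24·0.254303 = 0.153802.

0.1538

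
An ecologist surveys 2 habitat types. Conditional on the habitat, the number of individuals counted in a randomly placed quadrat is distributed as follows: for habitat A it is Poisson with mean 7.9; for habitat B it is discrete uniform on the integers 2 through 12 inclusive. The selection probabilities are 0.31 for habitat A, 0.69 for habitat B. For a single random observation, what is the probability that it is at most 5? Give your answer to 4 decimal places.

0.3131

Conditional on each habitat, P(X ≤ 5): A: 0.200569; B: 0.363636.
By total probability, P(X ≤ 5) = 0.31·0.200569 + 0.69·0.363636 = 0.313086.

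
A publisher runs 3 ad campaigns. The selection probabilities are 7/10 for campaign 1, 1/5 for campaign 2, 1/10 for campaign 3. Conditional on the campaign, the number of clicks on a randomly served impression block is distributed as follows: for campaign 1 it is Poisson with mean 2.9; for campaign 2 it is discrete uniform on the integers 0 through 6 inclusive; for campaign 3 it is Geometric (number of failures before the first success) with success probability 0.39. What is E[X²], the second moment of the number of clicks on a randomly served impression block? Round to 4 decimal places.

11.1627

For each component E[X²] = Var + (mean)², giving 1: 11.31; 2: 13; 3: 6.45694.
Overall E[X²] = 0.7·11.31 + 0.2·13 + 0.1·6.45694 = 11.1627.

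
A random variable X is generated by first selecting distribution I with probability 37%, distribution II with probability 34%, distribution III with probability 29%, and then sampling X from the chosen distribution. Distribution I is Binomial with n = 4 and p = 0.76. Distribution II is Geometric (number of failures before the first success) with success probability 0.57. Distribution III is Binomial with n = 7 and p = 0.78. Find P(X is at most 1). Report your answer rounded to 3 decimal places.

0.294

Conditional on each component, P(X ≤ 1): I: 0.0453427; II: 0.8151; III: 0.000643998.
By total probability, P(X ≤ 1) = 0.37·0.0453427 + 0.34·0.8151 + 0.29·0.000643998 = 0.294098.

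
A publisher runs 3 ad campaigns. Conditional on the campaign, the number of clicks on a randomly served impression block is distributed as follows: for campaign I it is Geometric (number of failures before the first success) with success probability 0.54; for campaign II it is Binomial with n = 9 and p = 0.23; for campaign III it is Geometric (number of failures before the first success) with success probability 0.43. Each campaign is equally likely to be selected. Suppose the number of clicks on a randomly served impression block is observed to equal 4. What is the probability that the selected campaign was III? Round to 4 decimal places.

Likelihoods P(X=4 | ·): I: 0.0241783; II: 0.0954411; III: 0.0453908.
Posterior ∝ prior × likelihood. Numerator for III: 0.333333·0.0453908 = 0.0151303.
Normalizing constant: 0.333333·0.0241783 + 0.333333·0.0954411 + 0.333333·0.0453908 = 0.0550034.
P(III | observation) = 0.0151303 / 0.0550034 = 0.275079.

0.2751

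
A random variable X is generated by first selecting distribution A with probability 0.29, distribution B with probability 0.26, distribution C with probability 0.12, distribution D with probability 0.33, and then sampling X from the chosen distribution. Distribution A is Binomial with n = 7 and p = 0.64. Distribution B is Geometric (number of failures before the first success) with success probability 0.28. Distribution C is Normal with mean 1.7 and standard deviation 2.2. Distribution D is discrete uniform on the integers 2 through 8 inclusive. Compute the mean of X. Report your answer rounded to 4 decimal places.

3.8218

Component means — A: 4.48; B: 2.57143; C: 1.7; D: 5.
E[X] = 0.29·4.48 + 0.26·2.57143 + 0.12·1.7 + 0.33·5 = 3.82177.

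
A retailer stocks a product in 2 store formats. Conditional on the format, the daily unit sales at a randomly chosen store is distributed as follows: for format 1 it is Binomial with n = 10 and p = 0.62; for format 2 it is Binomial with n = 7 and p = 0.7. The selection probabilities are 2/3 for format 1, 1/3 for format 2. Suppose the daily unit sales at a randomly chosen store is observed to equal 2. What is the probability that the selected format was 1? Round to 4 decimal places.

Likelihoods P(X=2 | ·): 1: 0.00752081; 2: 0.0250047.
Posterior ∝ prior × likelihood. Numerator for 1: 0.666667·0.00752081 = 0.00501387.
Normalizing constant: 0.666667·0.00752081 + 0.333333·0.0250047 = 0.0133488.
P(1 | observation) = 0.00501387 / 0.0133488 = 0.375606.

0.3756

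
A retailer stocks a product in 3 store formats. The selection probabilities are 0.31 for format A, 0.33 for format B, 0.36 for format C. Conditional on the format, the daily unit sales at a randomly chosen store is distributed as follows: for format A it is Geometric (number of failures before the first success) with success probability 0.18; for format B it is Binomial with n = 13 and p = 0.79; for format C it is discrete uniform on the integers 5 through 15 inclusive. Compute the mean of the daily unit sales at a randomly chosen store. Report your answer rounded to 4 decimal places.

8.4013

Component means — A: 4.55556; B: 10.27; C: 10.
E[X] = 0.31·4.55556 + 0.33·10.27 + 0.36·10 = 8.40132.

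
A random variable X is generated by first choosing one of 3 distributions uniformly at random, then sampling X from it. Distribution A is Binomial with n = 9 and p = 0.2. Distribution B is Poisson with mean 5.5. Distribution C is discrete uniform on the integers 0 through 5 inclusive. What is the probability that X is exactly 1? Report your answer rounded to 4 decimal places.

Conditional on each component, P(X = 1): A: 0.30199; B: 0.0224772; C: 0.166667.
By total probability, P(X = 1) = 0.333333·0.30199 + 0.333333·0.0224772 + 0.333333·0.166667 = 0.163711.

0.1637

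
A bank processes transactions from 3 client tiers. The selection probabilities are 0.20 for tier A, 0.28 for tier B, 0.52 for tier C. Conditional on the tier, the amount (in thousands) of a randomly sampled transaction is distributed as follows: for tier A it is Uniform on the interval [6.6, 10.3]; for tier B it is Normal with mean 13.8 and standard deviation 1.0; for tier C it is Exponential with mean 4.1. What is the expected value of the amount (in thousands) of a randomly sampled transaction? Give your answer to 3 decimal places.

7.686

Component means — A: 8.45; B: 13.8; C: 4.1.
E[X] = 0.2·8.45 + 0.28·13.8 + 0.52·4.1 = 7.686.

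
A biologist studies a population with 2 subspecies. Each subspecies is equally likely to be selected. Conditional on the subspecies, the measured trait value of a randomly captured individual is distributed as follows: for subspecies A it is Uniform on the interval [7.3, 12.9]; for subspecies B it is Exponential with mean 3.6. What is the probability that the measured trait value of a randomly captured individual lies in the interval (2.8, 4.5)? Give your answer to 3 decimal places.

Conditional on each subspecies, P(2.8 < X < 4.5): A: 0; B: 0.172921.
By total probability, P(2.8 < X < 4.5) = 0.5·0 + 0.5·0.172921 = 0.0864605.

0.086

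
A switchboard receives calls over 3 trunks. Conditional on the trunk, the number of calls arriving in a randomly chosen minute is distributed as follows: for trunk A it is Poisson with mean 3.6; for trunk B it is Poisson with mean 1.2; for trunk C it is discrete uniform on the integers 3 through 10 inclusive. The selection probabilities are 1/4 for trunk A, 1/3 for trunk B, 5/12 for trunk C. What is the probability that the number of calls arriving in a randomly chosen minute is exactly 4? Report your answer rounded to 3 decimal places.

0.109

Conditional on each trunk, P(X = 4): A: 0.191222; B: 0.0260232; C: 0.125.
By total probability, P(X = 4) = 0.25·0.191222 + 0.333333·0.0260232 + 0.416667·0.125 = 0.108563.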